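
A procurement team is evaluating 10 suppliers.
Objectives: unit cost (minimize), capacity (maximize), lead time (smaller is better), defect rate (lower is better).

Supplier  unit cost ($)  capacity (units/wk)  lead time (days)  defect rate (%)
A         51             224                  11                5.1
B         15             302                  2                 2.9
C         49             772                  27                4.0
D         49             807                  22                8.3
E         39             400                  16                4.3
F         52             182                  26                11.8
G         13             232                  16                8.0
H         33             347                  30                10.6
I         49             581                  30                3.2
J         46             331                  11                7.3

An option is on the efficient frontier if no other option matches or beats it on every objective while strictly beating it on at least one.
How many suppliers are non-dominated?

A: dominated by B (unit cost 15≤51, capacity 302≥224, lead time 2≤11, defect rate 2.9≤5.1).
B: not dominated (best lead time).
C: not dominated.
D: not dominated (best capacity).
E: not dominated.
F: dominated by A (unit cost 51≤52, capacity 224≥182, lead time 11≤26, defect rate 5.1≤11.8).
G: not dominated (best unit cost).
H: not dominated.
I: not dominated.
J: not dominated.
Pareto-optimal: B, C, D, E, G, H, I, J → 8.

8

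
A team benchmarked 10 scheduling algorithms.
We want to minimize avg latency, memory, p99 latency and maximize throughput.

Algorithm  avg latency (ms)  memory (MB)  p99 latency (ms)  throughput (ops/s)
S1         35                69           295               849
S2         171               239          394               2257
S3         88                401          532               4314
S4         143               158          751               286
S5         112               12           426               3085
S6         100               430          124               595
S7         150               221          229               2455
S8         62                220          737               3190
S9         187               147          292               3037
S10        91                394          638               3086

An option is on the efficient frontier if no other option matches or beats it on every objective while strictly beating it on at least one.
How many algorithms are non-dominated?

8

S1: not dominated (best avg latency).
S2: dominated by S7 (avg latency 150≤171, memory 221≤239, p99 latency 229≤394, throughput 2455≥2257).
S3: not dominated (best throughput).
S4: dominated by S1 (avg latency 35≤143, memory 69≤158, p99 latency 295≤751, throughput 849≥286).
S5: not dominated (best memory).
S6: not dominated (best p99 latency).
S7: not dominated.
S8: not dominated.
S9: not dominated.
S10: not dominated.
Pareto-optimal: S1, S3, S5, S6, S7, S8, S9, S10 → 8.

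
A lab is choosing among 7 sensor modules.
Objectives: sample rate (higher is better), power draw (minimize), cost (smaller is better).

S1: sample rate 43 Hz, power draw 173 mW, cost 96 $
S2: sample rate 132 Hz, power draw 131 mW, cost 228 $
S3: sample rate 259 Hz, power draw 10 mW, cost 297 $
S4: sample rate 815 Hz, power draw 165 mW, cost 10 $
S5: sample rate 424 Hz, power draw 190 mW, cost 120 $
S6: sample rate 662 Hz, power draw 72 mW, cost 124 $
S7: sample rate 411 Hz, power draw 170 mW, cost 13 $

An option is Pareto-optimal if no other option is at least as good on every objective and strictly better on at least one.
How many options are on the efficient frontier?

3

S1: dominated by S4 (sample rate 815≥43, power draw 165≤173, cost 10≤96).
S2: dominated by S6 (sample rate 662≥132, power draw 72≤131, cost 124≤228).
S3: not dominated (best power draw).
S4: not dominated (best sample rate).
S5: dominated by S4 (sample rate 815≥424, power draw 165≤190, cost 10≤120).
S6: not dominated.
S7: dominated by S4 (sample rate 815≥411, power draw 165≤170, cost 10≤13).
Pareto-optimal: S3, S4, S6 → 3.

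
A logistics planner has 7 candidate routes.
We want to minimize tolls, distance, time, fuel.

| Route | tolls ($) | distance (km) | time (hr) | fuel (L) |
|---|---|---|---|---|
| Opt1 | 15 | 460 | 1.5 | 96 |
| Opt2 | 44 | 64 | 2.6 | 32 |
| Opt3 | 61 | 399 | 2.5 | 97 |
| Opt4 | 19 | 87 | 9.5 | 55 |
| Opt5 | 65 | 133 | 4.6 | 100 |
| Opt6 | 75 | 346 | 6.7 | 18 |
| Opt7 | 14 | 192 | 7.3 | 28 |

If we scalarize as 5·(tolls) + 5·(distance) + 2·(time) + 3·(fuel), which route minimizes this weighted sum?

Opt2

Opt1: 5·15 + 5·460 + 2·1.5 + 3·96 = 2666.0
Opt2: 5·44 + 5·64 + 2·2.6 + 3·32 = 641.2
Opt3: 5·61 + 5·399 + 2·2.5 + 3·97 = 2596.0
Opt4: 5·19 + 5·87 + 2·9.5 + 3·55 = 714.0
Opt5: 5·65 + 5·133 + 2·4.6 + 3·100 = 1299.2
Opt6: 5·75 + 5·346 + 2·6.7 + 3·18 = 2172.4
Opt7: 5·14 + 5·192 + 2·7.3 + 3·28 = 1128.6
Lowest: Opt2 at 641.2.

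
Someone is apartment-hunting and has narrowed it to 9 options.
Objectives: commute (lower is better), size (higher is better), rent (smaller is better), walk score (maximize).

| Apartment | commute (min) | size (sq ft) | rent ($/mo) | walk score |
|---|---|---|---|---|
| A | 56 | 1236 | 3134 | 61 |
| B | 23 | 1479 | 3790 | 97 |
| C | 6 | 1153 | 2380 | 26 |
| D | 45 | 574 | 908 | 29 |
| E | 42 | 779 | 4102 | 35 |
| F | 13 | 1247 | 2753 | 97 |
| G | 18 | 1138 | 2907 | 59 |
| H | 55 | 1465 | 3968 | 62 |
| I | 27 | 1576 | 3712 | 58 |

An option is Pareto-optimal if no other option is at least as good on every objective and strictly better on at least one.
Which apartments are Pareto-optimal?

A: dominated by F (commute 13≤56, size 1247≥1236, rent 2753≤3134, walk score 97≥61).
B: not dominated.
C: not dominated (best commute).
D: not dominated (best rent).
E: dominated by B (commute 23≤42, size 1479≥779, rent 3790≤4102, walk score 97≥35).
F: not dominated.
G: dominated by F (commute 13≤18, size 1247≥1138, rent 2753≤2907, walk score 97≥59).
H: dominated by B (commute 23≤55, size 1479≥1465, rent 3790≤3968, walk score 97≥62).
I: not dominated (best size).

B, C, D, F, I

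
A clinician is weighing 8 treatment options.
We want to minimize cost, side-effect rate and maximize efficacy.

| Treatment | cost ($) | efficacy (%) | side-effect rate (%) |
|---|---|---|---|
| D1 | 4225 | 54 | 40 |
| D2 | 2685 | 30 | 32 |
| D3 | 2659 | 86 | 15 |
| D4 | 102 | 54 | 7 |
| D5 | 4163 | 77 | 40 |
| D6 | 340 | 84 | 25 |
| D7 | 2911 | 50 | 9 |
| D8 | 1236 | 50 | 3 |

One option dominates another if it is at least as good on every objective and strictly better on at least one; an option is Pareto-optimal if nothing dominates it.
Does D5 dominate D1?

Yes

D5 vs D1: cost 4163≤4225, efficacy 77≥54, side-effect rate 40≤40 — D5 is at least as good on every objective with at least one strict improvement.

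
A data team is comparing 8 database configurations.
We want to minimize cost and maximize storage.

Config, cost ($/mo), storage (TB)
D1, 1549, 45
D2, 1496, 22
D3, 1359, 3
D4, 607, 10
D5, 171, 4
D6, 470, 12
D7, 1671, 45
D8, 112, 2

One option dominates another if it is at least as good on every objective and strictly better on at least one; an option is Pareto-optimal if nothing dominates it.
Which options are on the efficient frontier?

D1: not dominated.
D2: not dominated.
D3: dominated by D4 (cost 607≤1359, storage 10≥3).
D4: dominated by D6 (cost 470≤607, storage 12≥10).
D5: not dominated.
D6: not dominated.
D7: dominated by D1 (cost 1549≤1671, storage 45≥45).
D8: not dominated (best cost).

D1, D2, D5, D6, D8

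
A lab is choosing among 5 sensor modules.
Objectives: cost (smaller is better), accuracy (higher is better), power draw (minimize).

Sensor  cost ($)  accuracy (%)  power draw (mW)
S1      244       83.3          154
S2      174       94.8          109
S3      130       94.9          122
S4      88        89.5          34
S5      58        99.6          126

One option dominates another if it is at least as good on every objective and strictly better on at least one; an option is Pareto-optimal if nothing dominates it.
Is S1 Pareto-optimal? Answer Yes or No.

S2 vs S1: cost 174≤244, accuracy 94.8≥83.3, power draw 109≤154 — S2 is at least as good on every objective and strictly better on at least one, so S2 dominates S1.

No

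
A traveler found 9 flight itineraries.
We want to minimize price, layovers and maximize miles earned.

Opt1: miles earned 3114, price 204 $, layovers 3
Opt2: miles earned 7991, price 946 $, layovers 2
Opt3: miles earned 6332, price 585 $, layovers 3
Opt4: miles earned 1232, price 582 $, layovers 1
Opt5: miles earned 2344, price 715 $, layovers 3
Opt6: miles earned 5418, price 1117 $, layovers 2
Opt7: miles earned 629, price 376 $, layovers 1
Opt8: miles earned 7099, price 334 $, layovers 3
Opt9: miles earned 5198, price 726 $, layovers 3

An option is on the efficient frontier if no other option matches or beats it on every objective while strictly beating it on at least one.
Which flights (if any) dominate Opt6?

Opt2: miles earned 7991≥5418, price 946≤1117, layovers 2≤2 — dominates Opt6.
Others (Opt1, Opt3, Opt4, Opt5, Opt7, Opt8, Opt9) are each worse than Opt6 on at least one objective.

Opt2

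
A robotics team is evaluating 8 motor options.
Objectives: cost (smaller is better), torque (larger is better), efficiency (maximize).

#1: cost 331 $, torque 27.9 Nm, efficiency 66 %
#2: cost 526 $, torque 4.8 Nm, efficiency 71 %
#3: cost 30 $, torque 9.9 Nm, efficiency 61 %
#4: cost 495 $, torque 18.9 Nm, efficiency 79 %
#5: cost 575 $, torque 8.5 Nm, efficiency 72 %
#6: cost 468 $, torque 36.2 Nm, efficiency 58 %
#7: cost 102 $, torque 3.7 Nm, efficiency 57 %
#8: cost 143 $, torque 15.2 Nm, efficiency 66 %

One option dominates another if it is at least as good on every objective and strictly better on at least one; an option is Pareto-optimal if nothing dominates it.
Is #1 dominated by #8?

No

#8 vs #1: #8 is worse on torque (15.2 vs 27.9), so it does not dominate #1.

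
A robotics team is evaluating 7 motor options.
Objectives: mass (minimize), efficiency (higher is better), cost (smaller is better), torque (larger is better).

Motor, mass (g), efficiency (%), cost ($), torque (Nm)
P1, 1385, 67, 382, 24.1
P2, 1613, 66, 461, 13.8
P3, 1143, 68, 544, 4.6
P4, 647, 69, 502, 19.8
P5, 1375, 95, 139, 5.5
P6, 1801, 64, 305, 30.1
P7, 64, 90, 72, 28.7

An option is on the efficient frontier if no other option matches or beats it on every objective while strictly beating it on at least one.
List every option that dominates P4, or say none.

P7: mass 64≤647, efficiency 90≥69, cost 72≤502, torque 28.7≥19.8 — dominates P4.
Others (P1, P2, P3, P5, P6) are each worse than P4 on at least one objective.

P7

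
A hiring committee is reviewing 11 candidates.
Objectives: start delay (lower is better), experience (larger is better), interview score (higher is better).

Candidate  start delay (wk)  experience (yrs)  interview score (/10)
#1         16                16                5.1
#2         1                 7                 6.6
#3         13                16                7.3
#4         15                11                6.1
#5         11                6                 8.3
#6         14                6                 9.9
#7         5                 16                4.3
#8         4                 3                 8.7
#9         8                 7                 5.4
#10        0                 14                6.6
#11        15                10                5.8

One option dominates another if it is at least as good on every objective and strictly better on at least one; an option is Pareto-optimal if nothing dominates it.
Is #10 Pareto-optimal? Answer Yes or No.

#1: worse on start delay (16 vs 0).
#2: worse on start delay (1 vs 0).
#3: worse on start delay (13 vs 0).
#4: worse on start delay (15 vs 0).
#5: worse on start delay (11 vs 0).
#6: worse on start delay (14 vs 0).
#7: worse on start delay (5 vs 0).
#8: worse on start delay (4 vs 0).
#9: worse on start delay (8 vs 0).
#11: worse on start delay (15 vs 0).
No option is at least as good as #10 on every objective and strictly better on one.

Yes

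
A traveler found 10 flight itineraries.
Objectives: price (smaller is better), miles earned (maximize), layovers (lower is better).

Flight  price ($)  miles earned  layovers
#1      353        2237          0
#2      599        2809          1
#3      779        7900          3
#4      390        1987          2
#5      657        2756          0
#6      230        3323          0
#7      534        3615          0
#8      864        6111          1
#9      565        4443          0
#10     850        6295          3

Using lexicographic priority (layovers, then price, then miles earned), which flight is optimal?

#6

First minimize layovers: best is 0, kept {#1, #5, #6, #7, #9}.
Then minimize price: best is 230, kept {#6}.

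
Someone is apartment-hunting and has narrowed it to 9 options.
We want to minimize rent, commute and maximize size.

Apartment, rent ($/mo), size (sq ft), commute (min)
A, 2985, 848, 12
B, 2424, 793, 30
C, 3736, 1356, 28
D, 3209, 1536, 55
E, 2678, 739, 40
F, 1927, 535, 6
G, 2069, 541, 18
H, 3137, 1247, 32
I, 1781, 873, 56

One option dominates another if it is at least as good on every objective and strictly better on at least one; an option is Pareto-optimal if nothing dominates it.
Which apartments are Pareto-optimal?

A: not dominated.
B: not dominated.
C: not dominated.
D: not dominated (best size).
E: dominated by B (rent 2424≤2678, size 793≥739, commute 30≤40).
F: not dominated (best commute).
G: not dominated.
H: not dominated.
I: not dominated (best rent).

A, B, C, D, F, G, H, I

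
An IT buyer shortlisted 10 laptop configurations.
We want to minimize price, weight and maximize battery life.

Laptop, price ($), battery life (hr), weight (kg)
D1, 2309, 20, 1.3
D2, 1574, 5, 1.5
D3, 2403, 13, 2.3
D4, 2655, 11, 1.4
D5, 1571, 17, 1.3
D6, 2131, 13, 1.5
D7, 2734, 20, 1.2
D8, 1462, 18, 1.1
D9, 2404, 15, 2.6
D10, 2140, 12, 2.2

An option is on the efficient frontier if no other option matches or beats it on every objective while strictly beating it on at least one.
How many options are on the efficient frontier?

3

D1: not dominated.
D2: dominated by D5 (price 1571≤1574, battery life 17≥5, weight 1.3≤1.5).
D3: dominated by D1 (price 2309≤2403, battery life 20≥13, weight 1.3≤2.3).
D4: dominated by D1 (price 2309≤2655, battery life 20≥11, weight 1.3≤1.4).
D5: dominated by D8 (price 1462≤1571, battery life 18≥17, weight 1.1≤1.3).
D6: dominated by D5 (price 1571≤2131, battery life 17≥13, weight 1.3≤1.5).
D7: not dominated.
D8: not dominated (best price).
D9: dominated by D1 (price 2309≤2404, battery life 20≥15, weight 1.3≤2.6).
D10: dominated by D5 (price 1571≤2140, battery life 17≥12, weight 1.3≤2.2).
Pareto-optimal: D1, D7, D8 → 3.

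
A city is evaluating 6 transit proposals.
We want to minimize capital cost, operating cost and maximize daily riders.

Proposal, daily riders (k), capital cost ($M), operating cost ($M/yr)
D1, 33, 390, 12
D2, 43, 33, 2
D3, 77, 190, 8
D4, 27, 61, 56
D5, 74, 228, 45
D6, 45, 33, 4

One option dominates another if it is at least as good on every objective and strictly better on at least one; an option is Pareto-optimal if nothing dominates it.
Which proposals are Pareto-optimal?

D2, D3, D6

D1: dominated by D2 (daily riders 43≥33, capital cost 33≤390, operating cost 2≤12).
D2: not dominated (best operating cost).
D3: not dominated (best daily riders).
D4: dominated by D2 (daily riders 43≥27, capital cost 33≤61, operating cost 2≤56).
D5: dominated by D3 (daily riders 77≥74, capital cost 190≤228, operating cost 8≤45).
D6: not dominated.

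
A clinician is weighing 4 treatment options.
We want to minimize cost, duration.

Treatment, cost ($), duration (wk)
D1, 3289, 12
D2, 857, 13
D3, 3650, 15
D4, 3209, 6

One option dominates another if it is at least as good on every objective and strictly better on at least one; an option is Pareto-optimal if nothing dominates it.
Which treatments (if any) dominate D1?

D4

D4: cost 3209≤3289, duration 6≤12 — dominates D1.
Others (D2, D3) are each worse than D1 on at least one objective.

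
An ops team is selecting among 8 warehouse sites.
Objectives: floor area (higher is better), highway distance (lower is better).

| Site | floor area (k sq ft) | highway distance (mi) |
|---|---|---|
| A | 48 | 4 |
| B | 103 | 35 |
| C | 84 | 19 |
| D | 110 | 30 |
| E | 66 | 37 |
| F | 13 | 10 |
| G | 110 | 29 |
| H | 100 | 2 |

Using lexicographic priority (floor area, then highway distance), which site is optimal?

G

First maximize floor area: best is 110, kept {D, G}.
Then minimize highway distance: best is 29, kept {G}.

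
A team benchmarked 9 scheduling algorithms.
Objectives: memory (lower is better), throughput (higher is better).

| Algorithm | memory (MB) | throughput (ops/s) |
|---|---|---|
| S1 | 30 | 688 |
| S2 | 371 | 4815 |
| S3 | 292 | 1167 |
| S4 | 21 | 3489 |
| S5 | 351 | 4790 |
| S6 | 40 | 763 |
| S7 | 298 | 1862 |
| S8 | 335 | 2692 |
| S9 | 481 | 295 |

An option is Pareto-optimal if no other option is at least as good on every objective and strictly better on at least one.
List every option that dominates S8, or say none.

S4: memory 21≤335, throughput 3489≥2692 — dominates S8.
Others (S1, S2, S3, S5, S6, S7, S9) are each worse than S8 on at least one objective.

S4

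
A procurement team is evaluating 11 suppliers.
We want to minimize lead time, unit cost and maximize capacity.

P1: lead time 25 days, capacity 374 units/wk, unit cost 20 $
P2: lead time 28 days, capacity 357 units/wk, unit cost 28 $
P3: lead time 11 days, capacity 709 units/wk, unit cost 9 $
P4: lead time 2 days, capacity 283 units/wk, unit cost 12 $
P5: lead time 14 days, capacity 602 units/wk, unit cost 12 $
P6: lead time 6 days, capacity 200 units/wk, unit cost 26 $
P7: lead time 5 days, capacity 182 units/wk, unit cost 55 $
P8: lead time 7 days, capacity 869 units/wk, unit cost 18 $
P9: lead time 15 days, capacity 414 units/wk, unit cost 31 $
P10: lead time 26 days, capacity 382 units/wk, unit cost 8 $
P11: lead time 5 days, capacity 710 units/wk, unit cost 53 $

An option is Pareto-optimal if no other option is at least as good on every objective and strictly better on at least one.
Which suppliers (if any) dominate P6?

P4: lead time 2≤6, capacity 283≥200, unit cost 12≤26 — dominates P6.
Others (P1, P2, P3, P5, P7, P8, P9, P10, P11) are each worse than P6 on at least one objective.

P4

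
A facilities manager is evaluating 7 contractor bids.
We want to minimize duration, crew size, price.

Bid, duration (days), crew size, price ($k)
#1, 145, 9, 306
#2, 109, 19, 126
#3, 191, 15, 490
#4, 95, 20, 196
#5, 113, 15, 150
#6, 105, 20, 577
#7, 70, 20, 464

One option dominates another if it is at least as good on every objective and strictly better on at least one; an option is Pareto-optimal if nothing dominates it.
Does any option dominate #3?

#1 vs #3: duration 145≤191, crew size 9≤15, price 306≤490 — #1 is at least as good on every objective and strictly better on at least one, so #1 dominates #3.

Yes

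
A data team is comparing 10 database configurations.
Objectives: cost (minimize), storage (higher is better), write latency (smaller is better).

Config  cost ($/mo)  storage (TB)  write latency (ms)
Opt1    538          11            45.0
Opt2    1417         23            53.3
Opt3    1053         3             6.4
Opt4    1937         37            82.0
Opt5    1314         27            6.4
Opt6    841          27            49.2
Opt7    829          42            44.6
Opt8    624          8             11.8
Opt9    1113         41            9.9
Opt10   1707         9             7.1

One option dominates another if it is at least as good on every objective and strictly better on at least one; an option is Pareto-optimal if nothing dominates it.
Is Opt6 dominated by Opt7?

Yes

Opt7 vs Opt6: cost 829≤841, storage 42≥27, write latency 44.6≤49.2 — Opt7 is at least as good on every objective with at least one strict improvement.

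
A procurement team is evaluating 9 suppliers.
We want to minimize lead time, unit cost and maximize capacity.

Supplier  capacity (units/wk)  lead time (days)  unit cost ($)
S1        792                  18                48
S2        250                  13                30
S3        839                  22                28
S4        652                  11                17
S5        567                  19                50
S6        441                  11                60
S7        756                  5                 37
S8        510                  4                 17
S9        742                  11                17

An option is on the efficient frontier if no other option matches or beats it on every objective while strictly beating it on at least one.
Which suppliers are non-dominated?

S1: not dominated.
S2: dominated by S4 (capacity 652≥250, lead time 11≤13, unit cost 17≤30).
S3: not dominated (best capacity).
S4: dominated by S9 (capacity 742≥652, lead time 11≤11, unit cost 17≤17).
S5: dominated by S1 (capacity 792≥567, lead time 18≤19, unit cost 48≤50).
S6: dominated by S4 (capacity 652≥441, lead time 11≤11, unit cost 17≤60).
S7: not dominated.
S8: not dominated (best lead time).
S9: not dominated.

S1, S3, S7, S8, S9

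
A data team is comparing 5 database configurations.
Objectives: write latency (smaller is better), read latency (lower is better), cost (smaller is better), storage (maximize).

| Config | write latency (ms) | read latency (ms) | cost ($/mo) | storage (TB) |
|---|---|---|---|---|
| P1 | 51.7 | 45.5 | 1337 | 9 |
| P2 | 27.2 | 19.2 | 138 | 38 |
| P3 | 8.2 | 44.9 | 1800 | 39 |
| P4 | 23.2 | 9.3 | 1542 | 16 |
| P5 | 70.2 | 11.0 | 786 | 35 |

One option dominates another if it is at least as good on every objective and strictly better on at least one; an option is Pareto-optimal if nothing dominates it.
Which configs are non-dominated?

P1: dominated by P2 (write latency 27.2≤51.7, read latency 19.2≤45.5, cost 138≤1337, storage 38≥9).
P2: not dominated (best cost).
P3: not dominated (best write latency).
P4: not dominated (best read latency).
P5: not dominated.

P2, P3, P4, P5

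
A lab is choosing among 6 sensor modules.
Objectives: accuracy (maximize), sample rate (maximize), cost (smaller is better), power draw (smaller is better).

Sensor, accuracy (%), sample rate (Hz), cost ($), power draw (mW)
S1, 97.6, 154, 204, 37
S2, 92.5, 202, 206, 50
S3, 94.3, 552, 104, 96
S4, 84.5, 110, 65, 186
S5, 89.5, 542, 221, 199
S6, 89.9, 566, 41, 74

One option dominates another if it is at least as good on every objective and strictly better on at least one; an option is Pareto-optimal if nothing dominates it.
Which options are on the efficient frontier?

S1, S2, S3, S6

S1: not dominated (best accuracy).
S2: not dominated.
S3: not dominated.
S4: dominated by S6 (accuracy 89.9≥84.5, sample rate 566≥110, cost 41≤65, power draw 74≤186).
S5: dominated by S3 (accuracy 94.3≥89.5, sample rate 552≥542, cost 104≤221, power draw 96≤199).
S6: not dominated (best sample rate).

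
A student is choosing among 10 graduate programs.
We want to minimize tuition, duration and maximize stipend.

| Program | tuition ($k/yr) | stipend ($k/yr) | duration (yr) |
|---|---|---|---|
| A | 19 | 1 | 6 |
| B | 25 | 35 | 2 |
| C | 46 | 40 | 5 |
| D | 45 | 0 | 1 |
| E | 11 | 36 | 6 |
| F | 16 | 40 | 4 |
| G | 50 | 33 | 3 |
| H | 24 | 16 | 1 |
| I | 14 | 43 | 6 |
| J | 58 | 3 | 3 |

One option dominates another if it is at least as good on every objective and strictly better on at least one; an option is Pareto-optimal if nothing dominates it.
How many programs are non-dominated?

5

A: dominated by E (tuition 11≤19, stipend 36≥1, duration 6≤6).
B: not dominated.
C: dominated by F (tuition 16≤46, stipend 40≥40, duration 4≤5).
D: dominated by H (tuition 24≤45, stipend 16≥0, duration 1≤1).
E: not dominated (best tuition).
F: not dominated.
G: dominated by B (tuition 25≤50, stipend 35≥33, duration 2≤3).
H: not dominated.
I: not dominated (best stipend).
J: dominated by B (tuition 25≤58, stipend 35≥3, duration 2≤3).
Pareto-optimal: B, E, F, H, I → 5.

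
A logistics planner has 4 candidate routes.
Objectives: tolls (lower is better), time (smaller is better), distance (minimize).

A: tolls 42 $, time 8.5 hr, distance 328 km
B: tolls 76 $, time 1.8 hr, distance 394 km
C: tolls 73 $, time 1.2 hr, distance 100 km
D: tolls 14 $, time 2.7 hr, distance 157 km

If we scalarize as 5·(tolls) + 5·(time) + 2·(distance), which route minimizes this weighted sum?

A: 5·42 + 5·8.5 + 2·328 = 908.5
B: 5·76 + 5·1.8 + 2·394 = 1177.0
C: 5·73 + 5·1.2 + 2·100 = 571.0
D: 5·14 + 5·2.7 + 2·157 = 397.5
Lowest: D at 397.5.

D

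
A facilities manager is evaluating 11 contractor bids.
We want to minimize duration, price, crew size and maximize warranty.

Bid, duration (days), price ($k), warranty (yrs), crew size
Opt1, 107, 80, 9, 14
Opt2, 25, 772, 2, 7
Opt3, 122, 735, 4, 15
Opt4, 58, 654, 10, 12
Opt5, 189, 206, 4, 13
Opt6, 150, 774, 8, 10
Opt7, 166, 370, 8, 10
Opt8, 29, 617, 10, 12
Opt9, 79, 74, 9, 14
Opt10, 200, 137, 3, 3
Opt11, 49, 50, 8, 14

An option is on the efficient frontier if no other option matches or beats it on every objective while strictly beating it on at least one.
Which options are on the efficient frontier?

Opt2, Opt5, Opt6, Opt7, Opt8, Opt9, Opt10, Opt11

Opt1: dominated by Opt9 (duration 79≤107, price 74≤80, warranty 9≥9, crew size 14≤14).
Opt2: not dominated (best duration).
Opt3: dominated by Opt1 (duration 107≤122, price 80≤735, warranty 9≥4, crew size 14≤15).
Opt4: dominated by Opt8 (duration 29≤58, price 617≤654, warranty 10≥10, crew size 12≤12).
Opt5: not dominated.
Opt6: not dominated.
Opt7: not dominated.
Opt8: not dominated.
Opt9: not dominated.
Opt10: not dominated (best crew size).
Opt11: not dominated (best price).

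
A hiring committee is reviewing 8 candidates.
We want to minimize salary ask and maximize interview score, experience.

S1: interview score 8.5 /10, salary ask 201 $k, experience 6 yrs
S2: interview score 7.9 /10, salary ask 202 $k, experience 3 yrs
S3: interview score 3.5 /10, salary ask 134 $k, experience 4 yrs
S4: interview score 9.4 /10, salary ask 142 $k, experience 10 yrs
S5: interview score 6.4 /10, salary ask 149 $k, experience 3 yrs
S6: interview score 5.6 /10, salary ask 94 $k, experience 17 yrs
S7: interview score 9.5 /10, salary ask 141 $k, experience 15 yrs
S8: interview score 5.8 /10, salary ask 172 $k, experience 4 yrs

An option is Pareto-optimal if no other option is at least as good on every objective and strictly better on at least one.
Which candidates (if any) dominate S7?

S1: worse on interview score (8.5 vs 9.5).
S2: worse on interview score (7.9 vs 9.5).
S3: worse on interview score (3.5 vs 9.5).
S4: worse on interview score (9.4 vs 9.5).
S5: worse on interview score (6.4 vs 9.5).
S6: worse on interview score (5.6 vs 9.5).
S8: worse on interview score (5.8 vs 9.5).
No option dominates S7.

none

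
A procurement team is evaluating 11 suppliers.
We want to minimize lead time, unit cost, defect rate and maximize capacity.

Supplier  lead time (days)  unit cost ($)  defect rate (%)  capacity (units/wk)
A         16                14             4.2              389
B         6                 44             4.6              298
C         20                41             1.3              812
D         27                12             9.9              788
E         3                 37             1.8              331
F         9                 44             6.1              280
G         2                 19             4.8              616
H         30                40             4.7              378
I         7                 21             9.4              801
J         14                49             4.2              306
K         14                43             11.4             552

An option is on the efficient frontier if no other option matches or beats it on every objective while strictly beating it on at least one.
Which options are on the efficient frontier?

A, C, D, E, G, I

A: not dominated.
B: dominated by E (lead time 3≤6, unit cost 37≤44, defect rate 1.8≤4.6, capacity 331≥298).
C: not dominated (best defect rate).
D: not dominated (best unit cost).
E: not dominated.
F: dominated by B (lead time 6≤9, unit cost 44≤44, defect rate 4.6≤6.1, capacity 298≥280).
G: not dominated (best lead time).
H: dominated by A (lead time 16≤30, unit cost 14≤40, defect rate 4.2≤4.7, capacity 389≥378).
I: not dominated.
J: dominated by E (lead time 3≤14, unit cost 37≤49, defect rate 1.8≤4.2, capacity 331≥306).
K: dominated by G (lead time 2≤14, unit cost 19≤43, defect rate 4.8≤11.4, capacity 616≥552).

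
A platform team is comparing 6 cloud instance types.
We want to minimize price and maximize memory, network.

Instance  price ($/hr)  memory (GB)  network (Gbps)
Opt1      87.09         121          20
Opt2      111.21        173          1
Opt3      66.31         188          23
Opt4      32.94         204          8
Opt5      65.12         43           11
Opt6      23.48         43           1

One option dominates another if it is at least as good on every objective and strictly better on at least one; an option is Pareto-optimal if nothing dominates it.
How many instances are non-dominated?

4

Opt1: dominated by Opt3 (price 66.31≤87.09, memory 188≥121, network 23≥20).
Opt2: dominated by Opt3 (price 66.31≤111.21, memory 188≥173, network 23≥1).
Opt3: not dominated (best network).
Opt4: not dominated (best memory).
Opt5: not dominated.
Opt6: not dominated (best price).
Pareto-optimal: Opt3, Opt4, Opt5, Opt6 → 4.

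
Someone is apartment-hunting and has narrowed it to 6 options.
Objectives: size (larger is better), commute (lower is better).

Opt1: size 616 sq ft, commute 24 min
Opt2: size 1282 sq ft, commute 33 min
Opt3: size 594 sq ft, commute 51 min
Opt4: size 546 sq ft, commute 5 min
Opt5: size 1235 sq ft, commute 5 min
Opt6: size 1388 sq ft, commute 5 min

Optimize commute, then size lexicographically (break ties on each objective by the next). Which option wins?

First minimize commute: best is 5, kept {Opt4, Opt5, Opt6}.
Then maximize size: best is 1388, kept {Opt6}.

Opt6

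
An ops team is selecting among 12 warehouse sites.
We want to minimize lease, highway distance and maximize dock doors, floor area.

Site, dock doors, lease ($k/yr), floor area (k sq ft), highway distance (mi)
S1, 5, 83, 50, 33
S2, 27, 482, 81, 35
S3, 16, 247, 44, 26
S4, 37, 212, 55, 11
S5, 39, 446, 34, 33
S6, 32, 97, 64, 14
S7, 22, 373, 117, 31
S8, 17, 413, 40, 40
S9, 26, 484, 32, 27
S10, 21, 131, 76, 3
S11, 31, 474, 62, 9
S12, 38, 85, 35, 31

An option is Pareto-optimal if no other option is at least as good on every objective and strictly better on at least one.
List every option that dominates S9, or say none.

S4: dock doors 37≥26, lease 212≤484, floor area 55≥32, highway distance 11≤27 — dominates S9.
S6: dock doors 32≥26, lease 97≤484, floor area 64≥32, highway distance 14≤27 — dominates S9.
S11: dock doors 31≥26, lease 474≤484, floor area 62≥32, highway distance 9≤27 — dominates S9.
Others (S1, S2, S3, S5, S7, S8, S10, S12) are each worse than S9 on at least one objective.

S4, S6, S11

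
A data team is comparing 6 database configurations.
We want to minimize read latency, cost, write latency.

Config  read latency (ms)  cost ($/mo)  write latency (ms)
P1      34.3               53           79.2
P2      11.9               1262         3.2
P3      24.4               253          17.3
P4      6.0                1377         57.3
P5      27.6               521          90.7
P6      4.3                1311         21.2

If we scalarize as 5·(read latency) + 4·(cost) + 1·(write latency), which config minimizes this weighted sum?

P1

P1: 5·34.3 + 4·53 + 1·79.2 = 462.7
P2: 5·11.9 + 4·1262 + 1·3.2 = 5110.7
P3: 5·24.4 + 4·253 + 1·17.3 = 1151.3
P4: 5·6.0 + 4·1377 + 1·57.3 = 5595.3
P5: 5·27.6 + 4·521 + 1·90.7 = 2312.7
P6: 5·4.3 + 4·1311 + 1·21.2 = 5286.7
Lowest: P1 at 462.7.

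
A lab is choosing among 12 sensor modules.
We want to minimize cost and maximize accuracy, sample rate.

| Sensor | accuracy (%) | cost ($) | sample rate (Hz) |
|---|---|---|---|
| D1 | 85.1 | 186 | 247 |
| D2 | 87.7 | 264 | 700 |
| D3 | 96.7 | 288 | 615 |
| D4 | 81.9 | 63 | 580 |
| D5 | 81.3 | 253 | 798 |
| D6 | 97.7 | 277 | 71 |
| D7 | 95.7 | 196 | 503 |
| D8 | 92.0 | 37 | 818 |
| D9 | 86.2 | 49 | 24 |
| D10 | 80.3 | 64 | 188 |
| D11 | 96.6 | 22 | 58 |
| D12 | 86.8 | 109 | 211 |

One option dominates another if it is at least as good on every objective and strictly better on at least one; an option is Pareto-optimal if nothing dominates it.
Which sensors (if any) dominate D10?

D4: accuracy 81.9≥80.3, cost 63≤64, sample rate 580≥188 — dominates D10.
D8: accuracy 92.0≥80.3, cost 37≤64, sample rate 818≥188 — dominates D10.
Others (D1, D2, D3, D5, D6, D7, D9, D11, D12) are each worse than D10 on at least one objective.

D4, D8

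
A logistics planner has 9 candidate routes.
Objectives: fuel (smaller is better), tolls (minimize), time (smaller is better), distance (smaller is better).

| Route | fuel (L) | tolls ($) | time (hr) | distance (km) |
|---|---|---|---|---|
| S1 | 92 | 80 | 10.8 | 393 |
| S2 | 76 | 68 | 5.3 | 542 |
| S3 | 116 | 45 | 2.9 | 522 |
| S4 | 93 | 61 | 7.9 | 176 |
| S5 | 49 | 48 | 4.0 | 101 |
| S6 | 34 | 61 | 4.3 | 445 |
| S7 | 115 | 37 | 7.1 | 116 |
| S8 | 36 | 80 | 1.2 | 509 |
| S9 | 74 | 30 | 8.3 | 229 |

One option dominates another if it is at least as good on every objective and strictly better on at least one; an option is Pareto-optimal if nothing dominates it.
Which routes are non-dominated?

S1: dominated by S5 (fuel 49≤92, tolls 48≤80, time 4.0≤10.8, distance 101≤393).
S2: dominated by S5 (fuel 49≤76, tolls 48≤68, time 4.0≤5.3, distance 101≤542).
S3: not dominated.
S4: dominated by S5 (fuel 49≤93, tolls 48≤61, time 4.0≤7.9, distance 101≤176).
S5: not dominated (best distance).
S6: not dominated (best fuel).
S7: not dominated.
S8: not dominated (best time).
S9: not dominated (best tolls).

S3, S5, S6, S7, S8, S9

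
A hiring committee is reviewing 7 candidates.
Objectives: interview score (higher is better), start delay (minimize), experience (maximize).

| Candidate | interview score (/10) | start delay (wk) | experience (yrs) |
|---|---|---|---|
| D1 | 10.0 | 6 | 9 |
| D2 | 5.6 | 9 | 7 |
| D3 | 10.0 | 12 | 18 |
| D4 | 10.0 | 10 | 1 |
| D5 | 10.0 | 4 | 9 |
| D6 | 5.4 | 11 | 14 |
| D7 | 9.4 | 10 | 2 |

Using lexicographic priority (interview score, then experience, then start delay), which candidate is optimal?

First maximize interview score: best is 10.0, kept {D1, D3, D4, D5}.
Then maximize experience: best is 18, kept {D3}.

D3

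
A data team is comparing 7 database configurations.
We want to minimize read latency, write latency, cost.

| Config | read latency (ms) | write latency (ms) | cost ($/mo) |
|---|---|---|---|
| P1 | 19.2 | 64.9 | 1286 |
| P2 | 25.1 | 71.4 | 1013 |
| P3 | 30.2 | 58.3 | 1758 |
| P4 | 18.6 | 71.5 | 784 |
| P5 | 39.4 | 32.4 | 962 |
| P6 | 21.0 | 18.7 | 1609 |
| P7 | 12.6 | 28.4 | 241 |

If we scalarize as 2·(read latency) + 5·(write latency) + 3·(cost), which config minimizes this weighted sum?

P1: 2·19.2 + 5·64.9 + 3·1286 = 4220.9
P2: 2·25.1 + 5·71.4 + 3·1013 = 3446.2
P3: 2·30.2 + 5·58.3 + 3·1758 = 5625.9
P4: 2·18.6 + 5·71.5 + 3·784 = 2746.7
P5: 2·39.4 + 5·32.4 + 3·962 = 3126.8
P6: 2·21.0 + 5·18.7 + 3·1609 = 4962.5
P7: 2·12.6 + 5·28.4 + 3·241 = 890.2
Lowest: P7 at 890.2.

P7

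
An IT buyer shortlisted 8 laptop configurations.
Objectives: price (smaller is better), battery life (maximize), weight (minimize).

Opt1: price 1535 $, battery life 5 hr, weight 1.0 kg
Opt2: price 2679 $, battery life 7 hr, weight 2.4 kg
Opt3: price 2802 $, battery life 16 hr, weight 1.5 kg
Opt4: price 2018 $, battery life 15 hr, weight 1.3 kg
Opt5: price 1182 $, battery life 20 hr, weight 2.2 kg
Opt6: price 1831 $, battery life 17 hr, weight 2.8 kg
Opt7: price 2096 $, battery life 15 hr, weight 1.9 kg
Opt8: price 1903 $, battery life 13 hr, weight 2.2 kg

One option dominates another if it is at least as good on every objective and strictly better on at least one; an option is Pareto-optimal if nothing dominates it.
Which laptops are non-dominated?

Opt1: not dominated (best weight).
Opt2: dominated by Opt4 (price 2018≤2679, battery life 15≥7, weight 1.3≤2.4).
Opt3: not dominated.
Opt4: not dominated.
Opt5: not dominated (best price).
Opt6: dominated by Opt5 (price 1182≤1831, battery life 20≥17, weight 2.2≤2.8).
Opt7: dominated by Opt4 (price 2018≤2096, battery life 15≥15, weight 1.3≤1.9).
Opt8: dominated by Opt5 (price 1182≤1903, battery life 20≥13, weight 2.2≤2.2).

Opt1, Opt3, Opt4, Opt5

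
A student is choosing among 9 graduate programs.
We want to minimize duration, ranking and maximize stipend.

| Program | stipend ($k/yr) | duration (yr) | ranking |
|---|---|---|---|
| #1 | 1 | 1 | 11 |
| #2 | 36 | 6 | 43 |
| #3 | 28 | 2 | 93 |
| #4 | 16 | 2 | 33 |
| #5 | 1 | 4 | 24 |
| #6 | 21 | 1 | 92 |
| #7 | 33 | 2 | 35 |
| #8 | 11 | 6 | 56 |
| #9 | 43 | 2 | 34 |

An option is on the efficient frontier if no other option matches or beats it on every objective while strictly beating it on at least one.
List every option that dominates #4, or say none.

#1: worse on stipend (1 vs 16).
#2: worse on duration (6 vs 2).
#3: worse on ranking (93 vs 33).
#5: worse on stipend (1 vs 16).
#6: worse on ranking (92 vs 33).
#7: worse on ranking (35 vs 33).
#8: worse on stipend (11 vs 16).
#9: worse on ranking (34 vs 33).
No option dominates #4.

none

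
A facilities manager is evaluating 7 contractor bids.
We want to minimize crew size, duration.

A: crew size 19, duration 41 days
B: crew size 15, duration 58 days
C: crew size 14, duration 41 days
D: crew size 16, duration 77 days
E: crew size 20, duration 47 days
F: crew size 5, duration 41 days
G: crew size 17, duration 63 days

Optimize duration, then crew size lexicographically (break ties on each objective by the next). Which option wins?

First minimize duration: best is 41, kept {A, C, F}.
Then minimize crew size: best is 5, kept {F}.

F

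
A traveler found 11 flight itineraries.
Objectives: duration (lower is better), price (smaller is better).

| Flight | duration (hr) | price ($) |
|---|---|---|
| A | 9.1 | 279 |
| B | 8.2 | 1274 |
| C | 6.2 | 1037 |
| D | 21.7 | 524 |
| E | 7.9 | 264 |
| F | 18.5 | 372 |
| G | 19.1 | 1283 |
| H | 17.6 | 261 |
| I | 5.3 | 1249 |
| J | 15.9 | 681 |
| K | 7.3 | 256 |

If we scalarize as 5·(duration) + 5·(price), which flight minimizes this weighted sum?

K

A: 5·9.1 + 5·279 = 1440.5
B: 5·8.2 + 5·1274 = 6411.0
C: 5·6.2 + 5·1037 = 5216.0
D: 5·21.7 + 5·524 = 2728.5
E: 5·7.9 + 5·264 = 1359.5
F: 5·18.5 + 5·372 = 1952.5
G: 5·19.1 + 5·1283 = 6510.5
H: 5·17.6 + 5·261 = 1393.0
I: 5·5.3 + 5·1249 = 6271.5
J: 5·15.9 + 5·681 = 3484.5
K: 5·7.3 + 5·256 = 1316.5
Lowest: K at 1316.5.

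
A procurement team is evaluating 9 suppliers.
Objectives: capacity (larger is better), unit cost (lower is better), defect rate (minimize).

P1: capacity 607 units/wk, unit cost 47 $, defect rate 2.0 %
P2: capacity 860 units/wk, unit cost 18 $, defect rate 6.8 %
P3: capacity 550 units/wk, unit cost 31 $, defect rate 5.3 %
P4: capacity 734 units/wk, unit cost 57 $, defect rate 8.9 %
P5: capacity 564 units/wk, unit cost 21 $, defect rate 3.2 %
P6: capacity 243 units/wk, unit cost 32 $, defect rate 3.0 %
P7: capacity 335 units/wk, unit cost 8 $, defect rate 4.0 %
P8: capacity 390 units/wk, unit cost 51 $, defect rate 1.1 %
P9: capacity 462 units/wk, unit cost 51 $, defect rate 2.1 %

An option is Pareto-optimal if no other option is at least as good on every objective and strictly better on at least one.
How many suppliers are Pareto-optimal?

P1: not dominated.
P2: not dominated (best capacity).
P3: dominated by P5 (capacity 564≥550, unit cost 21≤31, defect rate 3.2≤5.3).
P4: dominated by P2 (capacity 860≥734, unit cost 18≤57, defect rate 6.8≤8.9).
P5: not dominated.
P6: not dominated.
P7: not dominated (best unit cost).
P8: not dominated (best defect rate).
P9: dominated by P1 (capacity 607≥462, unit cost 47≤51, defect rate 2.0≤2.1).
Pareto-optimal: P1, P2, P5, P6, P7, P8 → 6.

6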